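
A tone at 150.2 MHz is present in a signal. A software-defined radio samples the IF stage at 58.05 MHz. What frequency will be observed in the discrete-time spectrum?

23.95 MHz

150.2 MHz mod fs = 34.1 MHz.
34.1 MHz > fs/2 = 29.025 MHz, folds to fs − 34.1 MHz = 23.95 MHz.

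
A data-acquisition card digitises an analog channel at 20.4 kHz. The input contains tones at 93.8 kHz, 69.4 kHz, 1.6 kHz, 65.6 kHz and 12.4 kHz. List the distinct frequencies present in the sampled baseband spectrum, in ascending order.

fs/2 = 10.2 kHz.
93.8 kHz mod fs = 12.2 kHz.
12.2 kHz > fs/2 = 10.2 kHz, folds to fs − 12.2 kHz = 8.2 kHz.
69.4 kHz mod fs = 8.2 kHz.
8.2 kHz ≤ fs/2 = 10.2 kHz, appears at 8.2 kHz.
1.6 kHz ≤ fs/2 = 10.2 kHz, passes unchanged.
65.6 kHz mod fs = 4.4 kHz.
4.4 kHz ≤ fs/2 = 10.2 kHz, appears at 4.4 kHz.
12.4 kHz > fs/2 = 10.2 kHz, folds to fs − 12.4 kHz = 8 kHz.
Distinct values: {1.6 kHz, 4.4 kHz, 8 kHz, 8.2 kHz}.

1.6 kHz, 4.4 kHz, 8 kHz, 8.2 kHz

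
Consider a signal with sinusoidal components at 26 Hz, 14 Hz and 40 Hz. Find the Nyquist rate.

80 Hz

Highest-frequency component: 40 Hz.
Nyquist rate = 2 × 40 Hz = 80 Hz.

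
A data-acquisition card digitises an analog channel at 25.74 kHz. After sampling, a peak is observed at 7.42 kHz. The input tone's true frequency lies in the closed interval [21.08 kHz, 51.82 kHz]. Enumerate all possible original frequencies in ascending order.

33.16 kHz, 44.06 kHz

Frequencies that alias to 7.42 kHz are k·fs ± 7.42 kHz for integer k ≥ 0.
k=0: 7.42 kHz.
k=1: 18.32 kHz, 33.16 kHz.
k=2: 44.06 kHz, 58.9 kHz.
k=3: 69.8 kHz, 84.64 kHz.
Within [21.08 kHz, 51.82 kHz]: 33.16 kHz, 44.06 kHz.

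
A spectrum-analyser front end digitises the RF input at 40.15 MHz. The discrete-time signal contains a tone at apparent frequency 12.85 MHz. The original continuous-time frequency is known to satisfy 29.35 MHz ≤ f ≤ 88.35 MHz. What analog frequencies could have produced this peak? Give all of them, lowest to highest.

53 MHz, 67.45 MHz

Frequencies that alias to 12.85 MHz are k·fs ± 12.85 MHz for integer k ≥ 0.
k=0: 12.85 MHz.
k=1: 27.3 MHz, 53 MHz.
k=2: 67.45 MHz, 93.15 MHz.
k=3: 107.6 MHz, 133.3 MHz.
Within [29.35 MHz, 88.35 MHz]: 53 MHz, 67.45 MHz.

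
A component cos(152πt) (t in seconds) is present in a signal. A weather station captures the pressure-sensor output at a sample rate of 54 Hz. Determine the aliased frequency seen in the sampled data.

22 Hz

ω = 152π rad/s → f = ω/(2π) = 76 Hz.
76 Hz mod fs = 22 Hz.
22 Hz ≤ fs/2 = 27 Hz, appears at 22 Hz.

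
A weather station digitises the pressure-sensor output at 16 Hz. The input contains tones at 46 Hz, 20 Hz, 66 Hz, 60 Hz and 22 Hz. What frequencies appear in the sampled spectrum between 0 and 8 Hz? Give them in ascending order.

2 Hz, 4 Hz, 6 Hz

fs/2 = 8 Hz.
46 Hz mod fs = 14 Hz.
14 Hz > fs/2 = 8 Hz, folds to fs − 14 Hz = 2 Hz.
20 Hz mod fs = 4 Hz.
4 Hz ≤ fs/2 = 8 Hz, appears at 4 Hz.
66 Hz mod fs = 2 Hz.
2 Hz ≤ fs/2 = 8 Hz, appears at 2 Hz.
60 Hz mod fs = 12 Hz.
12 Hz > fs/2 = 8 Hz, folds to fs − 12 Hz = 4 Hz.
22 Hz mod fs = 6 Hz.
6 Hz ≤ fs/2 = 8 Hz, appears at 6 Hz.
Distinct values: {2 Hz, 4 Hz, 6 Hz}.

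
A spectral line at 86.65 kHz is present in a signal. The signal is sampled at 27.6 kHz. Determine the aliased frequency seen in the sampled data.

3.85 kHz

86.65 kHz mod fs = 3.85 kHz.
3.85 kHz ≤ fs/2 = 13.8 kHz, appears at 3.85 kHz.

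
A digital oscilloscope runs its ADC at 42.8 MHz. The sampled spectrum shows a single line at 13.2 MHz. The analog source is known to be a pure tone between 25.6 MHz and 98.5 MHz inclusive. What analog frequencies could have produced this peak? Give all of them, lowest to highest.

Frequencies that alias to 13.2 MHz are k·fs ± 13.2 MHz for integer k ≥ 0.
k=0: 13.2 MHz.
k=1: 29.6 MHz, 56 MHz.
k=2: 72.4 MHz, 98.8 MHz.
k=3: 115.2 MHz, 141.6 MHz.
Within [25.6 MHz, 98.5 MHz]: 29.6 MHz, 56 MHz, 72.4 MHz.

29.6 MHz, 56 MHz, 72.4 MHz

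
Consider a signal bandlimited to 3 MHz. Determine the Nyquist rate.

Nyquist rate = 2 × 3 MHz = 6 MHz.

6 MHz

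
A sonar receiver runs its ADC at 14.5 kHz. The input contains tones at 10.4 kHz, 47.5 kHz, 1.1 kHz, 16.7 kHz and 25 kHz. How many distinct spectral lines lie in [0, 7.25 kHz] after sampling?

fs/2 = 7.25 kHz.
10.4 kHz > fs/2 = 7.25 kHz, folds to fs − 10.4 kHz = 4.1 kHz.
47.5 kHz mod fs = 4 kHz.
4 kHz ≤ fs/2 = 7.25 kHz, appears at 4 kHz.
1.1 kHz ≤ fs/2 = 7.25 kHz, passes unchanged.
16.7 kHz mod fs = 2.2 kHz.
2.2 kHz ≤ fs/2 = 7.25 kHz, appears at 2.2 kHz.
25 kHz mod fs = 10.5 kHz.
10.5 kHz > fs/2 = 7.25 kHz, folds to fs − 10.5 kHz = 4 kHz.
Distinct values: {1.1 kHz, 2.2 kHz, 4 kHz, 4.1 kHz} → 4.

4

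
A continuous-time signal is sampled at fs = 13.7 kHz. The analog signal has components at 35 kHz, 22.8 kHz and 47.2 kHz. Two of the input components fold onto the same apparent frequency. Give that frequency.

6.1 kHz

fs/2 = 6.85 kHz.
35 kHz mod fs = 7.6 kHz.
7.6 kHz > fs/2 = 6.85 kHz, folds to fs − 7.6 kHz = 6.1 kHz.
22.8 kHz mod fs = 9.1 kHz.
9.1 kHz > fs/2 = 6.85 kHz, folds to fs − 9.1 kHz = 4.6 kHz.
47.2 kHz mod fs = 6.1 kHz.
6.1 kHz ≤ fs/2 = 6.85 kHz, appears at 6.1 kHz.
35 kHz and 47.2 kHz both map to 6.1 kHz.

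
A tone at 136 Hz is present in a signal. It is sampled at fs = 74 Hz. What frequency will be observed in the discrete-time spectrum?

12 Hz

136 Hz mod fs = 62 Hz.
62 Hz > fs/2 = 37 Hz, folds to fs − 62 Hz = 12 Hz.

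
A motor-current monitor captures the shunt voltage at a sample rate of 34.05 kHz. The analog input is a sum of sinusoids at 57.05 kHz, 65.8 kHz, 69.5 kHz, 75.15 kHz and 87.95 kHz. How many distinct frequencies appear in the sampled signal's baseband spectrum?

5

fs/2 = 17.025 kHz.
57.05 kHz mod fs = 23 kHz.
23 kHz > fs/2 = 17.025 kHz, folds to fs − 23 kHz = 11.05 kHz.
65.8 kHz mod fs = 31.75 kHz.
31.75 kHz > fs/2 = 17.025 kHz, folds to fs − 31.75 kHz = 2.3 kHz.
69.5 kHz mod fs = 1.4 kHz.
1.4 kHz ≤ fs/2 = 17.025 kHz, appears at 1.4 kHz.
75.15 kHz mod fs = 7.05 kHz.
7.05 kHz ≤ fs/2 = 17.025 kHz, appears at 7.05 kHz.
87.95 kHz mod fs = 19.85 kHz.
19.85 kHz > fs/2 = 17.025 kHz, folds to fs − 19.85 kHz = 14.2 kHz.
Distinct values: {1.4 kHz, 2.3 kHz, 7.05 kHz, 11.05 kHz, 14.2 kHz} → 5.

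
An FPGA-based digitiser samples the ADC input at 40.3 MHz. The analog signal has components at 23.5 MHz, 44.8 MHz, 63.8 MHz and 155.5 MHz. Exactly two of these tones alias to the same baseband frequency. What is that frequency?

16.8 MHz

fs/2 = 20.15 MHz.
23.5 MHz > fs/2 = 20.15 MHz, folds to fs − 23.5 MHz = 16.8 MHz.
44.8 MHz mod fs = 4.5 MHz.
4.5 MHz ≤ fs/2 = 20.15 MHz, appears at 4.5 MHz.
63.8 MHz mod fs = 23.5 MHz.
23.5 MHz > fs/2 = 20.15 MHz, folds to fs − 23.5 MHz = 16.8 MHz.
155.5 MHz mod fs = 34.6 MHz.
34.6 MHz > fs/2 = 20.15 MHz, folds to fs − 34.6 MHz = 5.7 MHz.
23.5 MHz and 63.8 MHz both map to 16.8 MHz.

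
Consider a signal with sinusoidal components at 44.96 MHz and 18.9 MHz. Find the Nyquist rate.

89.92 MHz

Highest-frequency component: 44.96 MHz.
Nyquist rate = 2 × 44.96 MHz = 89.92 MHz.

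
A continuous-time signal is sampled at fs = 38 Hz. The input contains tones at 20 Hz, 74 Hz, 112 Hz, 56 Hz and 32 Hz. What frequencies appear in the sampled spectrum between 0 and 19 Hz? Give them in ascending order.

fs/2 = 19 Hz.
20 Hz > fs/2 = 19 Hz, folds to fs − 20 Hz = 18 Hz.
74 Hz mod fs = 36 Hz.
36 Hz > fs/2 = 19 Hz, folds to fs − 36 Hz = 2 Hz.
112 Hz mod fs = 36 Hz.
36 Hz > fs/2 = 19 Hz, folds to fs − 36 Hz = 2 Hz.
56 Hz mod fs = 18 Hz.
18 Hz ≤ fs/2 = 19 Hz, appears at 18 Hz.
32 Hz > fs/2 = 19 Hz, folds to fs − 32 Hz = 6 Hz.
Distinct values: {2 Hz, 6 Hz, 18 Hz}.

2 Hz, 6 Hz, 18 Hz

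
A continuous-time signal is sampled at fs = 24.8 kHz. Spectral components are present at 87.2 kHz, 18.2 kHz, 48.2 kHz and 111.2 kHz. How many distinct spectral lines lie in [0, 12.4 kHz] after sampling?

fs/2 = 12.4 kHz.
87.2 kHz mod fs = 12.8 kHz.
12.8 kHz > fs/2 = 12.4 kHz, folds to fs − 12.8 kHz = 12 kHz.
18.2 kHz > fs/2 = 12.4 kHz, folds to fs − 18.2 kHz = 6.6 kHz.
48.2 kHz mod fs = 23.4 kHz.
23.4 kHz > fs/2 = 12.4 kHz, folds to fs − 23.4 kHz = 1.4 kHz.
111.2 kHz mod fs = 12 kHz.
12 kHz ≤ fs/2 = 12.4 kHz, appears at 12 kHz.
Distinct values: {1.4 kHz, 6.6 kHz, 12 kHz} → 3.

3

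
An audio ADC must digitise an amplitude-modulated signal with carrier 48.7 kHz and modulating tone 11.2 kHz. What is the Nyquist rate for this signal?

119.8 kHz

AM sidebands sit at fc ± fm = 37.5 kHz and 59.9 kHz.
Highest-frequency component: 59.9 kHz.
Nyquist rate = 2 × 59.9 kHz = 119.8 kHz.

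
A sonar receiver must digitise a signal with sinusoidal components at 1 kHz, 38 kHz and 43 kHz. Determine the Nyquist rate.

86 kHz

Highest-frequency component: 43 kHz.
Nyquist rate = 2 × 43 kHz = 86 kHz.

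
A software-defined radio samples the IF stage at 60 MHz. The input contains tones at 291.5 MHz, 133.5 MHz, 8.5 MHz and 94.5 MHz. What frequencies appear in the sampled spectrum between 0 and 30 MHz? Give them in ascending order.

8.5 MHz, 13.5 MHz, 25.5 MHz

fs/2 = 30 MHz.
291.5 MHz mod fs = 51.5 MHz.
51.5 MHz > fs/2 = 30 MHz, folds to fs − 51.5 MHz = 8.5 MHz.
133.5 MHz mod fs = 13.5 MHz.
13.5 MHz ≤ fs/2 = 30 MHz, appears at 13.5 MHz.
8.5 MHz ≤ fs/2 = 30 MHz, passes unchanged.
94.5 MHz mod fs = 34.5 MHz.
34.5 MHz > fs/2 = 30 MHz, folds to fs − 34.5 MHz = 25.5 MHz.
Distinct values: {8.5 MHz, 13.5 MHz, 25.5 MHz}.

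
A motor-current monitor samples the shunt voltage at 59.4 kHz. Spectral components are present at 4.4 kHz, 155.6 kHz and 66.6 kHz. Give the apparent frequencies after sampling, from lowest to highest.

fs/2 = 29.7 kHz.
4.4 kHz ≤ fs/2 = 29.7 kHz, passes unchanged.
155.6 kHz mod fs = 36.8 kHz.
36.8 kHz > fs/2 = 29.7 kHz, folds to fs − 36.8 kHz = 22.6 kHz.
66.6 kHz mod fs = 7.2 kHz.
7.2 kHz ≤ fs/2 = 29.7 kHz, appears at 7.2 kHz.
Distinct values: {4.4 kHz, 7.2 kHz, 22.6 kHz}.

4.4 kHz, 7.2 kHz, 22.6 kHz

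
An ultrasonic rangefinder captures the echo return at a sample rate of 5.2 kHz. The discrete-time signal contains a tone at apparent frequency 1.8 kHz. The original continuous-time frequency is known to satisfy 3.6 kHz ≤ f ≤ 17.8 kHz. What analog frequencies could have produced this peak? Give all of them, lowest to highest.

Frequencies that alias to 1.8 kHz are k·fs ± 1.8 kHz for integer k ≥ 0.
k=0: 1.8 kHz.
k=1: 3.4 kHz, 7 kHz.
k=2: 8.6 kHz, 12.2 kHz.
k=3: 13.8 kHz, 17.4 kHz.
k=4: 19 kHz, 22.6 kHz.
Within [3.6 kHz, 17.8 kHz]: 7 kHz, 8.6 kHz, 12.2 kHz, 13.8 kHz, 17.4 kHz.

7 kHz, 8.6 kHz, 12.2 kHz, 13.8 kHz, 17.4 kHz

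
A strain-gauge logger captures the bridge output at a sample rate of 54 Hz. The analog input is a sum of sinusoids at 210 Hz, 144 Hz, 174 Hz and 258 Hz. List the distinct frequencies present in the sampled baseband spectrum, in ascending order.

fs/2 = 27 Hz.
210 Hz mod fs = 48 Hz.
48 Hz > fs/2 = 27 Hz, folds to fs − 48 Hz = 6 Hz.
144 Hz mod fs = 36 Hz.
36 Hz > fs/2 = 27 Hz, folds to fs − 36 Hz = 18 Hz.
174 Hz mod fs = 12 Hz.
12 Hz ≤ fs/2 = 27 Hz, appears at 12 Hz.
258 Hz mod fs = 42 Hz.
42 Hz > fs/2 = 27 Hz, folds to fs − 42 Hz = 12 Hz.
Distinct values: {6 Hz, 12 Hz, 18 Hz}.

6 Hz, 12 Hz, 18 Hz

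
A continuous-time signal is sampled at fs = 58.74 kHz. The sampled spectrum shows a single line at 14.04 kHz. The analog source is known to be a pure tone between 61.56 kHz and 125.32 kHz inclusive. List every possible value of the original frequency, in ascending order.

72.78 kHz, 103.44 kHz

Frequencies that alias to 14.04 kHz are k·fs ± 14.04 kHz for integer k ≥ 0.
k=0: 14.04 kHz.
k=1: 44.7 kHz, 72.78 kHz.
k=2: 103.44 kHz, 131.52 kHz.
k=3: 162.18 kHz, 190.26 kHz.
Within [61.56 kHz, 125.32 kHz]: 72.78 kHz, 103.44 kHz.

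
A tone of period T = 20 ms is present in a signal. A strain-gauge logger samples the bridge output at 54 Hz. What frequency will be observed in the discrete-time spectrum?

T = 20 ms → f = 1/T = 50 Hz.
50 Hz > fs/2 = 27 Hz, folds to fs − 50 Hz = 4 Hz.

4 Hz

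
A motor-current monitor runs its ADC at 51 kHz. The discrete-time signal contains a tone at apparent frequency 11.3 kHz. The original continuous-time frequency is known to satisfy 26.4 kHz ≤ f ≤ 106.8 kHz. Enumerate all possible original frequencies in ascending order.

Frequencies that alias to 11.3 kHz are k·fs ± 11.3 kHz for integer k ≥ 0.
k=0: 11.3 kHz.
k=1: 39.7 kHz, 62.3 kHz.
k=2: 90.7 kHz, 113.3 kHz.
k=3: 141.7 kHz, 164.3 kHz.
Within [26.4 kHz, 106.8 kHz]: 39.7 kHz, 62.3 kHz, 90.7 kHz.

39.7 kHz, 62.3 kHz, 90.7 kHz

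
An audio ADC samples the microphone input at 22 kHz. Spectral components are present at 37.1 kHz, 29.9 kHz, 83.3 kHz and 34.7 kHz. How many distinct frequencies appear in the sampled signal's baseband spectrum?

4

fs/2 = 11 kHz.
37.1 kHz mod fs = 15.1 kHz.
15.1 kHz > fs/2 = 11 kHz, folds to fs − 15.1 kHz = 6.9 kHz.
29.9 kHz mod fs = 7.9 kHz.
7.9 kHz ≤ fs/2 = 11 kHz, appears at 7.9 kHz.
83.3 kHz mod fs = 17.3 kHz.
17.3 kHz > fs/2 = 11 kHz, folds to fs − 17.3 kHz = 4.7 kHz.
34.7 kHz mod fs = 12.7 kHz.
12.7 kHz > fs/2 = 11 kHz, folds to fs − 12.7 kHz = 9.3 kHz.
Distinct values: {4.7 kHz, 6.9 kHz, 7.9 kHz, 9.3 kHz} → 4.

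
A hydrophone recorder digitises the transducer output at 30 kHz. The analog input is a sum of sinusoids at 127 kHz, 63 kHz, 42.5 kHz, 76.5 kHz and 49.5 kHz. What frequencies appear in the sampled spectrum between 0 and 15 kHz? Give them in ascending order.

fs/2 = 15 kHz.
127 kHz mod fs = 7 kHz.
7 kHz ≤ fs/2 = 15 kHz, appears at 7 kHz.
63 kHz mod fs = 3 kHz.
3 kHz ≤ fs/2 = 15 kHz, appears at 3 kHz.
42.5 kHz mod fs = 12.5 kHz.
12.5 kHz ≤ fs/2 = 15 kHz, appears at 12.5 kHz.
76.5 kHz mod fs = 16.5 kHz.
16.5 kHz > fs/2 = 15 kHz, folds to fs − 16.5 kHz = 13.5 kHz.
49.5 kHz mod fs = 19.5 kHz.
19.5 kHz > fs/2 = 15 kHz, folds to fs − 19.5 kHz = 10.5 kHz.
Distinct values: {3 kHz, 7 kHz, 10.5 kHz, 12.5 kHz, 13.5 kHz}.

3 kHz, 7 kHz, 10.5 kHz, 12.5 kHz, 13.5 kHz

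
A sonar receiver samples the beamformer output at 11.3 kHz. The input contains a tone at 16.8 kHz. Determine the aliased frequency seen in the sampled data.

16.8 kHz mod fs = 5.5 kHz.
5.5 kHz ≤ fs/2 = 5.65 kHz, appears at 5.5 kHz.

5.5 kHz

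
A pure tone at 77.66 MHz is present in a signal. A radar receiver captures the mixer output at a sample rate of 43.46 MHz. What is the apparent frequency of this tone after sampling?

77.66 MHz mod fs = 34.2 MHz.
34.2 MHz > fs/2 = 21.73 MHz, folds to fs − 34.2 MHz = 9.26 MHz.

9.26 MHz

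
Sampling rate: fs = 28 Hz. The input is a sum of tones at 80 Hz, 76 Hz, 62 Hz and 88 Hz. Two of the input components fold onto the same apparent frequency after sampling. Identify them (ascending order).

80 Hz, 88 Hz

fs/2 = 14 Hz.
80 Hz mod fs = 24 Hz.
24 Hz > fs/2 = 14 Hz, folds to fs − 24 Hz = 4 Hz.
76 Hz mod fs = 20 Hz.
20 Hz > fs/2 = 14 Hz, folds to fs − 20 Hz = 8 Hz.
62 Hz mod fs = 6 Hz.
6 Hz ≤ fs/2 = 14 Hz, appears at 6 Hz.
88 Hz mod fs = 4 Hz.
4 Hz ≤ fs/2 = 14 Hz, appears at 4 Hz.
80 Hz and 88 Hz both map to 4 Hz.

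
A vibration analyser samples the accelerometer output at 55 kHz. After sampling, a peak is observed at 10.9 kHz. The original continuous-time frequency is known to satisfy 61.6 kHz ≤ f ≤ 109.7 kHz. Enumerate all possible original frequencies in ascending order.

65.9 kHz, 99.1 kHz

Frequencies that alias to 10.9 kHz are k·fs ± 10.9 kHz for integer k ≥ 0.
k=0: 10.9 kHz.
k=1: 44.1 kHz, 65.9 kHz.
k=2: 99.1 kHz, 120.9 kHz.
k=3: 154.1 kHz, 175.9 kHz.
Within [61.6 kHz, 109.7 kHz]: 65.9 kHz, 99.1 kHz.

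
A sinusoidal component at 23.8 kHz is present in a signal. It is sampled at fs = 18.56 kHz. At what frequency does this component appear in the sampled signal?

23.8 kHz mod fs = 5.24 kHz.
5.24 kHz ≤ fs/2 = 9.28 kHz, appears at 5.24 kHz.

5.24 kHz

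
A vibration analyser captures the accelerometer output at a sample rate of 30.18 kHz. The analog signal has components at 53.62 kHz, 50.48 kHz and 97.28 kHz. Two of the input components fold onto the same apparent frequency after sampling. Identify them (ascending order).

53.62 kHz, 97.28 kHz

fs/2 = 15.09 kHz.
53.62 kHz mod fs = 23.44 kHz.
23.44 kHz > fs/2 = 15.09 kHz, folds to fs − 23.44 kHz = 6.74 kHz.
50.48 kHz mod fs = 20.3 kHz.
20.3 kHz > fs/2 = 15.09 kHz, folds to fs − 20.3 kHz = 9.88 kHz.
97.28 kHz mod fs = 6.74 kHz.
6.74 kHz ≤ fs/2 = 15.09 kHz, appears at 6.74 kHz.
53.62 kHz and 97.28 kHz both map to 6.74 kHz.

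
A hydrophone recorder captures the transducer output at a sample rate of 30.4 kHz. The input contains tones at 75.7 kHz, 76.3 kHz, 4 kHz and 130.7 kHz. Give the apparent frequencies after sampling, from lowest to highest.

4 kHz, 9.1 kHz, 14.9 kHz

fs/2 = 15.2 kHz.
75.7 kHz mod fs = 14.9 kHz.
14.9 kHz ≤ fs/2 = 15.2 kHz, appears at 14.9 kHz.
76.3 kHz mod fs = 15.5 kHz.
15.5 kHz > fs/2 = 15.2 kHz, folds to fs − 15.5 kHz = 14.9 kHz.
4 kHz ≤ fs/2 = 15.2 kHz, passes unchanged.
130.7 kHz mod fs = 9.1 kHz.
9.1 kHz ≤ fs/2 = 15.2 kHz, appears at 9.1 kHz.
Distinct values: {4 kHz, 9.1 kHz, 14.9 kHz}.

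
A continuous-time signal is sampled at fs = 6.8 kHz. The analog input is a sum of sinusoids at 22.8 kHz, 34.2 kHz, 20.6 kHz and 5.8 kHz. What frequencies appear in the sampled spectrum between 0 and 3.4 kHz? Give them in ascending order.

0.2 kHz, 1 kHz, 2.4 kHz

fs/2 = 3.4 kHz.
22.8 kHz mod fs = 2.4 kHz.
2.4 kHz ≤ fs/2 = 3.4 kHz, appears at 2.4 kHz.
34.2 kHz mod fs = 0.2 kHz.
0.2 kHz ≤ fs/2 = 3.4 kHz, appears at 0.2 kHz.
20.6 kHz mod fs = 0.2 kHz.
0.2 kHz ≤ fs/2 = 3.4 kHz, appears at 0.2 kHz.
5.8 kHz > fs/2 = 3.4 kHz, folds to fs − 5.8 kHz = 1 kHz.
Distinct values: {0.2 kHz, 1 kHz, 2.4 kHz}.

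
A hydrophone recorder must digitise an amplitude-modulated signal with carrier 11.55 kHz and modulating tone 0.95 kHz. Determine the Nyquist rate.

AM sidebands sit at fc ± fm = 10.6 kHz and 12.5 kHz.
Highest-frequency component: 12.5 kHz.
Nyquist rate = 2 × 12.5 kHz = 25 kHz.

25 kHz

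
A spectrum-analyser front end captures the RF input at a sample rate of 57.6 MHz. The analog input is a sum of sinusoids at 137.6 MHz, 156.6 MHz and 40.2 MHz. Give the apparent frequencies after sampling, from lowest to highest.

fs/2 = 28.8 MHz.
137.6 MHz mod fs = 22.4 MHz.
22.4 MHz ≤ fs/2 = 28.8 MHz, appears at 22.4 MHz.
156.6 MHz mod fs = 41.4 MHz.
41.4 MHz > fs/2 = 28.8 MHz, folds to fs − 41.4 MHz = 16.2 MHz.
40.2 MHz > fs/2 = 28.8 MHz, folds to fs − 40.2 MHz = 17.4 MHz.
Distinct values: {16.2 MHz, 17.4 MHz, 22.4 MHz}.

16.2 MHz, 17.4 MHz, 22.4 MHz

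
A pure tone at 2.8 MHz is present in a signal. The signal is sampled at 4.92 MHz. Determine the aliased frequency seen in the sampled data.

2.8 MHz > fs/2 = 2.46 MHz, folds to fs − 2.8 MHz = 2.12 MHz.

2.12 MHz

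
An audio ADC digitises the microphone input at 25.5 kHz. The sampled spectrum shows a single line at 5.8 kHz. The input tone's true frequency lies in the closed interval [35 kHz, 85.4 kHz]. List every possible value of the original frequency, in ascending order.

Frequencies that alias to 5.8 kHz are k·fs ± 5.8 kHz for integer k ≥ 0.
k=0: 5.8 kHz.
k=1: 19.7 kHz, 31.3 kHz.
k=2: 45.2 kHz, 56.8 kHz.
k=3: 70.7 kHz, 82.3 kHz.
k=4: 96.2 kHz, 107.8 kHz.
Within [35 kHz, 85.4 kHz]: 45.2 kHz, 56.8 kHz, 70.7 kHz, 82.3 kHz.

45.2 kHz, 56.8 kHz, 70.7 kHz, 82.3 kHz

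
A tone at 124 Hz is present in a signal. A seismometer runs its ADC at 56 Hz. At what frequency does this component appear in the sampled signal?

12 Hz

124 Hz mod fs = 12 Hz.
12 Hz ≤ fs/2 = 28 Hz, appears at 12 Hz.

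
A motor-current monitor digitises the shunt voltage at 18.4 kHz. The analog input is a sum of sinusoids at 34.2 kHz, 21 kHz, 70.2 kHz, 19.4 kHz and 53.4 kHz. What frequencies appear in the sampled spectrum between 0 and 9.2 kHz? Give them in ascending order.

fs/2 = 9.2 kHz.
34.2 kHz mod fs = 15.8 kHz.
15.8 kHz > fs/2 = 9.2 kHz, folds to fs − 15.8 kHz = 2.6 kHz.
21 kHz mod fs = 2.6 kHz.
2.6 kHz ≤ fs/2 = 9.2 kHz, appears at 2.6 kHz.
70.2 kHz mod fs = 15 kHz.
15 kHz > fs/2 = 9.2 kHz, folds to fs − 15 kHz = 3.4 kHz.
19.4 kHz mod fs = 1 kHz.
1 kHz ≤ fs/2 = 9.2 kHz, appears at 1 kHz.
53.4 kHz mod fs = 16.6 kHz.
16.6 kHz > fs/2 = 9.2 kHz, folds to fs − 16.6 kHz = 1.8 kHz.
Distinct values: {1 kHz, 1.8 kHz, 2.6 kHz, 3.4 kHz}.

1 kHz, 1.8 kHz, 2.6 kHz, 3.4 kHz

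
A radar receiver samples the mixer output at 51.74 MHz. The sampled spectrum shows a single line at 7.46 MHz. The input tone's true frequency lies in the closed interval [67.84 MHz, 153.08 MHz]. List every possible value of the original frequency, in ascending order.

Frequencies that alias to 7.46 MHz are k·fs ± 7.46 MHz for integer k ≥ 0.
k=0: 7.46 MHz.
k=1: 44.28 MHz, 59.2 MHz.
k=2: 96.02 MHz, 110.94 MHz.
k=3: 147.76 MHz, 162.68 MHz.
k=4: 199.5 MHz, 214.42 MHz.
Within [67.84 MHz, 153.08 MHz]: 96.02 MHz, 110.94 MHz, 147.76 MHz.

96.02 MHz, 110.94 MHz, 147.76 MHz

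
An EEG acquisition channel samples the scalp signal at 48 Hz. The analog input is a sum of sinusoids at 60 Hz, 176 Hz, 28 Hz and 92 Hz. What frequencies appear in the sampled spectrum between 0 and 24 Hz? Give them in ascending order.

fs/2 = 24 Hz.
60 Hz mod fs = 12 Hz.
12 Hz ≤ fs/2 = 24 Hz, appears at 12 Hz.
176 Hz mod fs = 32 Hz.
32 Hz > fs/2 = 24 Hz, folds to fs − 32 Hz = 16 Hz.
28 Hz > fs/2 = 24 Hz, folds to fs − 28 Hz = 20 Hz.
92 Hz mod fs = 44 Hz.
44 Hz > fs/2 = 24 Hz, folds to fs − 44 Hz = 4 Hz.
Distinct values: {4 Hz, 12 Hz, 16 Hz, 20 Hz}.

4 Hz, 12 Hz, 16 Hz, 20 Hz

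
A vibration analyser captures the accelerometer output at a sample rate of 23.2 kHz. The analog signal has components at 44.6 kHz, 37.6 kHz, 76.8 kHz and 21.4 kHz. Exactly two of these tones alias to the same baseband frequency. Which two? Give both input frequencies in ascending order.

fs/2 = 11.6 kHz.
44.6 kHz mod fs = 21.4 kHz.
21.4 kHz > fs/2 = 11.6 kHz, folds to fs − 21.4 kHz = 1.8 kHz.
37.6 kHz mod fs = 14.4 kHz.
14.4 kHz > fs/2 = 11.6 kHz, folds to fs − 14.4 kHz = 8.8 kHz.
76.8 kHz mod fs = 7.2 kHz.
7.2 kHz ≤ fs/2 = 11.6 kHz, appears at 7.2 kHz.
21.4 kHz > fs/2 = 11.6 kHz, folds to fs − 21.4 kHz = 1.8 kHz.
21.4 kHz and 44.6 kHz both map to 1.8 kHz.

21.4 kHz, 44.6 kHz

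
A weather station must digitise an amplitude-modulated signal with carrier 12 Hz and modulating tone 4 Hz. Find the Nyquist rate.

AM sidebands sit at fc ± fm = 8 Hz and 16 Hz.
Highest-frequency component: 16 Hz.
Nyquist rate = 2 × 16 Hz = 32 Hz.

32 Hz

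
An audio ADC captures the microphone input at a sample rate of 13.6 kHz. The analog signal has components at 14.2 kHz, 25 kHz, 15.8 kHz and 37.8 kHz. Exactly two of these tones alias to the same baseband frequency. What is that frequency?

fs/2 = 6.8 kHz.
14.2 kHz mod fs = 0.6 kHz.
0.6 kHz ≤ fs/2 = 6.8 kHz, appears at 0.6 kHz.
25 kHz mod fs = 11.4 kHz.
11.4 kHz > fs/2 = 6.8 kHz, folds to fs − 11.4 kHz = 2.2 kHz.
15.8 kHz mod fs = 2.2 kHz.
2.2 kHz ≤ fs/2 = 6.8 kHz, appears at 2.2 kHz.
37.8 kHz mod fs = 10.6 kHz.
10.6 kHz > fs/2 = 6.8 kHz, folds to fs − 10.6 kHz = 3 kHz.
15.8 kHz and 25 kHz both map to 2.2 kHz.

2.2 kHz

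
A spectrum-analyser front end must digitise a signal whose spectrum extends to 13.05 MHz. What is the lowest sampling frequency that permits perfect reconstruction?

26.1 MHz

Nyquist rate = 2 × 13.05 MHz = 26.1 MHz.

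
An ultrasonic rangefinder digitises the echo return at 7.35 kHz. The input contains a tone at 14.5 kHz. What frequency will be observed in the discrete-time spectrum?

0.2 kHz

14.5 kHz mod fs = 7.15 kHz.
7.15 kHz > fs/2 = 3.675 kHz, folds to fs − 7.15 kHz = 0.2 kHz.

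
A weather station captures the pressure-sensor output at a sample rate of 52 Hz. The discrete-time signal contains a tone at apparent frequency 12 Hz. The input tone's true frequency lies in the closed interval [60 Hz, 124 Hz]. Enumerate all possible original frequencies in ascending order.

Frequencies that alias to 12 Hz are k·fs ± 12 Hz for integer k ≥ 0.
k=0: 12 Hz.
k=1: 40 Hz, 64 Hz.
k=2: 92 Hz, 116 Hz.
k=3: 144 Hz, 168 Hz.
Within [60 Hz, 124 Hz]: 64 Hz, 92 Hz, 116 Hz.

64 Hz, 92 Hz, 116 Hz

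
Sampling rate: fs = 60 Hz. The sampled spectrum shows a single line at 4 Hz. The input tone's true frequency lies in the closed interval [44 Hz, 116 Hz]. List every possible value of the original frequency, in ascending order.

Frequencies that alias to 4 Hz are k·fs ± 4 Hz for integer k ≥ 0.
k=0: 4 Hz.
k=1: 56 Hz, 64 Hz.
k=2: 116 Hz, 124 Hz.
k=3: 176 Hz, 184 Hz.
Within [44 Hz, 116 Hz]: 56 Hz, 64 Hz, 116 Hz.

56 Hz, 64 Hz, 116 Hz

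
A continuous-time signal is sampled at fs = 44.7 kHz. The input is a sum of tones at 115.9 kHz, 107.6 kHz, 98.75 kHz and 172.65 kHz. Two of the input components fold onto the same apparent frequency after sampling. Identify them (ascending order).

107.6 kHz, 115.9 kHz

fs/2 = 22.35 kHz.
115.9 kHz mod fs = 26.5 kHz.
26.5 kHz > fs/2 = 22.35 kHz, folds to fs − 26.5 kHz = 18.2 kHz.
107.6 kHz mod fs = 18.2 kHz.
18.2 kHz ≤ fs/2 = 22.35 kHz, appears at 18.2 kHz.
98.75 kHz mod fs = 9.35 kHz.
9.35 kHz ≤ fs/2 = 22.35 kHz, appears at 9.35 kHz.
172.65 kHz mod fs = 38.55 kHz.
38.55 kHz > fs/2 = 22.35 kHz, folds to fs − 38.55 kHz = 6.15 kHz.
107.6 kHz and 115.9 kHz both map to 18.2 kHz.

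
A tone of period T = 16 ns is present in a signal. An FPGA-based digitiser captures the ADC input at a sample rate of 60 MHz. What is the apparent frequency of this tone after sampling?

T = 16 ns → f = 1/T = 62.5 MHz.
62.5 MHz mod fs = 2.5 MHz.
2.5 MHz ≤ fs/2 = 30 MHz, appears at 2.5 MHz.

2.5 MHz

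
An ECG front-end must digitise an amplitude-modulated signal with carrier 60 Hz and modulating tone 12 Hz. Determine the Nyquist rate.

AM sidebands sit at fc ± fm = 48 Hz and 72 Hz.
Highest-frequency component: 72 Hz.
Nyquist rate = 2 × 72 Hz = 144 Hz.

144 Hz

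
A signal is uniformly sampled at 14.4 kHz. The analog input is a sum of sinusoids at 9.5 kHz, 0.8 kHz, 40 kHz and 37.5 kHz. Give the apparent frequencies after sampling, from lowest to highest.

0.8 kHz, 3.2 kHz, 4.9 kHz, 5.7 kHz

fs/2 = 7.2 kHz.
9.5 kHz > fs/2 = 7.2 kHz, folds to fs − 9.5 kHz = 4.9 kHz.
0.8 kHz ≤ fs/2 = 7.2 kHz, passes unchanged.
40 kHz mod fs = 11.2 kHz.
11.2 kHz > fs/2 = 7.2 kHz, folds to fs − 11.2 kHz = 3.2 kHz.
37.5 kHz mod fs = 8.7 kHz.
8.7 kHz > fs/2 = 7.2 kHz, folds to fs − 8.7 kHz = 5.7 kHz.
Distinct values: {0.8 kHz, 3.2 kHz, 4.9 kHz, 5.7 kHz}.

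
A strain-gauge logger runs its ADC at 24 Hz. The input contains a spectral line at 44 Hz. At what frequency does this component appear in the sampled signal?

4 Hz

44 Hz mod fs = 20 Hz.
20 Hz > fs/2 = 12 Hz, folds to fs − 20 Hz = 4 Hz.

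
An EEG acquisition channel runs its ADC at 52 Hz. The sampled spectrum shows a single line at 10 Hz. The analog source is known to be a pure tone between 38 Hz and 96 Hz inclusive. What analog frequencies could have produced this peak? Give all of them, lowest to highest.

Frequencies that alias to 10 Hz are k·fs ± 10 Hz for integer k ≥ 0.
k=0: 10 Hz.
k=1: 42 Hz, 62 Hz.
k=2: 94 Hz, 114 Hz.
k=3: 146 Hz, 166 Hz.
Within [38 Hz, 96 Hz]: 42 Hz, 62 Hz, 94 Hz.

42 Hz, 62 Hz, 94 Hz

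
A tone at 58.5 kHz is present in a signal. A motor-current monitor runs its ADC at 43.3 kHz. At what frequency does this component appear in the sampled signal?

15.2 kHz

58.5 kHz mod fs = 15.2 kHz.
15.2 kHz ≤ fs/2 = 21.65 kHz, appears at 15.2 kHz.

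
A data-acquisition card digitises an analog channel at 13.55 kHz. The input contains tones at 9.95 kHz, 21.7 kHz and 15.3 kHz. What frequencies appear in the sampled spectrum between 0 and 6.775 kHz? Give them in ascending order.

fs/2 = 6.775 kHz.
9.95 kHz > fs/2 = 6.775 kHz, folds to fs − 9.95 kHz = 3.6 kHz.
21.7 kHz mod fs = 8.15 kHz.
8.15 kHz > fs/2 = 6.775 kHz, folds to fs − 8.15 kHz = 5.4 kHz.
15.3 kHz mod fs = 1.75 kHz.
1.75 kHz ≤ fs/2 = 6.775 kHz, appears at 1.75 kHz.
Distinct values: {1.75 kHz, 3.6 kHz, 5.4 kHz}.

1.75 kHz, 3.6 kHz, 5.4 kHz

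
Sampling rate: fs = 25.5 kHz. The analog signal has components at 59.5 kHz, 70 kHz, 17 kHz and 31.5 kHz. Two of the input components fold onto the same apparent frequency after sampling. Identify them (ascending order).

fs/2 = 12.75 kHz.
59.5 kHz mod fs = 8.5 kHz.
8.5 kHz ≤ fs/2 = 12.75 kHz, appears at 8.5 kHz.
70 kHz mod fs = 19 kHz.
19 kHz > fs/2 = 12.75 kHz, folds to fs − 19 kHz = 6.5 kHz.
17 kHz > fs/2 = 12.75 kHz, folds to fs − 17 kHz = 8.5 kHz.
31.5 kHz mod fs = 6 kHz.
6 kHz ≤ fs/2 = 12.75 kHz, appears at 6 kHz.
17 kHz and 59.5 kHz both map to 8.5 kHz.

17 kHz, 59.5 kHz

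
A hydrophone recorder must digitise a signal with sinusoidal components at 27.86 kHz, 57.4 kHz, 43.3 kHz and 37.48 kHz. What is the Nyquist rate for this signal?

Highest-frequency component: 57.4 kHz.
Nyquist rate = 2 × 57.4 kHz = 114.8 kHz.

114.8 kHz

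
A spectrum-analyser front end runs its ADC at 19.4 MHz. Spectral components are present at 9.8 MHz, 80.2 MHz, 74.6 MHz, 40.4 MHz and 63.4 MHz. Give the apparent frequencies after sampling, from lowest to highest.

fs/2 = 9.7 MHz.
9.8 MHz > fs/2 = 9.7 MHz, folds to fs − 9.8 MHz = 9.6 MHz.
80.2 MHz mod fs = 2.6 MHz.
2.6 MHz ≤ fs/2 = 9.7 MHz, appears at 2.6 MHz.
74.6 MHz mod fs = 16.4 MHz.
16.4 MHz > fs/2 = 9.7 MHz, folds to fs − 16.4 MHz = 3 MHz.
40.4 MHz mod fs = 1.6 MHz.
1.6 MHz ≤ fs/2 = 9.7 MHz, appears at 1.6 MHz.
63.4 MHz mod fs = 5.2 MHz.
5.2 MHz ≤ fs/2 = 9.7 MHz, appears at 5.2 MHz.
Distinct values: {1.6 MHz, 2.6 MHz, 3 MHz, 5.2 MHz, 9.6 MHz}.

1.6 MHz, 2.6 MHz, 3 MHz, 5.2 MHz, 9.6 MHz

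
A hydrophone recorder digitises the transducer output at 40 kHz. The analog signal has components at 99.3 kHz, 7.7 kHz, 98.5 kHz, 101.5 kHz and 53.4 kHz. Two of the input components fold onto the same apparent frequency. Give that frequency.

fs/2 = 20 kHz.
99.3 kHz mod fs = 19.3 kHz.
19.3 kHz ≤ fs/2 = 20 kHz, appears at 19.3 kHz.
7.7 kHz ≤ fs/2 = 20 kHz, passes unchanged.
98.5 kHz mod fs = 18.5 kHz.
18.5 kHz ≤ fs/2 = 20 kHz, appears at 18.5 kHz.
101.5 kHz mod fs = 21.5 kHz.
21.5 kHz > fs/2 = 20 kHz, folds to fs − 21.5 kHz = 18.5 kHz.
53.4 kHz mod fs = 13.4 kHz.
13.4 kHz ≤ fs/2 = 20 kHz, appears at 13.4 kHz.
98.5 kHz and 101.5 kHz both map to 18.5 kHz.

18.5 kHz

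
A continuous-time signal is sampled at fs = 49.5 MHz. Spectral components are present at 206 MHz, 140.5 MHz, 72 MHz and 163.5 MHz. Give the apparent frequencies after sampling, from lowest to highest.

fs/2 = 24.75 MHz.
206 MHz mod fs = 8 MHz.
8 MHz ≤ fs/2 = 24.75 MHz, appears at 8 MHz.
140.5 MHz mod fs = 41.5 MHz.
41.5 MHz > fs/2 = 24.75 MHz, folds to fs − 41.5 MHz = 8 MHz.
72 MHz mod fs = 22.5 MHz.
22.5 MHz ≤ fs/2 = 24.75 MHz, appears at 22.5 MHz.
163.5 MHz mod fs = 15 MHz.
15 MHz ≤ fs/2 = 24.75 MHz, appears at 15 MHz.
Distinct values: {8 MHz, 15 MHz, 22.5 MHz}.

8 MHz, 15 MHz, 22.5 MHz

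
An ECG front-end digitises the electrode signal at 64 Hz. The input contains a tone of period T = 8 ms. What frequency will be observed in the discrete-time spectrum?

T = 8 ms → f = 1/T = 125 Hz.
125 Hz mod fs = 61 Hz.
61 Hz > fs/2 = 32 Hz, folds to fs − 61 Hz = 3 Hz.

3 Hz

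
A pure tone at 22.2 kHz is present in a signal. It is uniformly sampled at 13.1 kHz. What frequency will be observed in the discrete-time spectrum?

4 kHz

22.2 kHz mod fs = 9.1 kHz.
9.1 kHz > fs/2 = 6.55 kHz, folds to fs − 9.1 kHz = 4 kHz.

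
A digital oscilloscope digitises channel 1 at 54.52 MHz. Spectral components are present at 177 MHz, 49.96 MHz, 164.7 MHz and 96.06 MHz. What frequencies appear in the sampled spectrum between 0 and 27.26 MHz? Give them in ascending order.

fs/2 = 27.26 MHz.
177 MHz mod fs = 13.44 MHz.
13.44 MHz ≤ fs/2 = 27.26 MHz, appears at 13.44 MHz.
49.96 MHz > fs/2 = 27.26 MHz, folds to fs − 49.96 MHz = 4.56 MHz.
164.7 MHz mod fs = 1.14 MHz.
1.14 MHz ≤ fs/2 = 27.26 MHz, appears at 1.14 MHz.
96.06 MHz mod fs = 41.54 MHz.
41.54 MHz > fs/2 = 27.26 MHz, folds to fs − 41.54 MHz = 12.98 MHz.
Distinct values: {1.14 MHz, 4.56 MHz, 12.98 MHz, 13.44 MHz}.

1.14 MHz, 4.56 MHz, 12.98 MHz, 13.44 MHz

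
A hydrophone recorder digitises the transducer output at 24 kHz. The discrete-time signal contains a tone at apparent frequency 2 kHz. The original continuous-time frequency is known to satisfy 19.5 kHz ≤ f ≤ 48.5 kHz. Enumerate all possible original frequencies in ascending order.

22 kHz, 26 kHz, 46 kHz

Frequencies that alias to 2 kHz are k·fs ± 2 kHz for integer k ≥ 0.
k=0: 2 kHz.
k=1: 22 kHz, 26 kHz.
k=2: 46 kHz, 50 kHz.
k=3: 70 kHz, 74 kHz.
Within [19.5 kHz, 48.5 kHz]: 22 kHz, 26 kHz, 46 kHz.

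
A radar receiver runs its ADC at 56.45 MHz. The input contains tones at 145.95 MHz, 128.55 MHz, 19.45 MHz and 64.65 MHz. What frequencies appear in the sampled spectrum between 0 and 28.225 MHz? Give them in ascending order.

8.2 MHz, 15.65 MHz, 19.45 MHz, 23.4 MHz

fs/2 = 28.225 MHz.
145.95 MHz mod fs = 33.05 MHz.
33.05 MHz > fs/2 = 28.225 MHz, folds to fs − 33.05 MHz = 23.4 MHz.
128.55 MHz mod fs = 15.65 MHz.
15.65 MHz ≤ fs/2 = 28.225 MHz, appears at 15.65 MHz.
19.45 MHz ≤ fs/2 = 28.225 MHz, passes unchanged.
64.65 MHz mod fs = 8.2 MHz.
8.2 MHz ≤ fs/2 = 28.225 MHz, appears at 8.2 MHz.
Distinct values: {8.2 MHz, 15.65 MHz, 19.45 MHz, 23.4 MHz}.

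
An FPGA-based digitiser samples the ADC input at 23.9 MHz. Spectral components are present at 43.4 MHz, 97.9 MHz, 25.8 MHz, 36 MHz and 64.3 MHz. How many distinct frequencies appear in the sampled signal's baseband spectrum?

5

fs/2 = 11.95 MHz.
43.4 MHz mod fs = 19.5 MHz.
19.5 MHz > fs/2 = 11.95 MHz, folds to fs − 19.5 MHz = 4.4 MHz.
97.9 MHz mod fs = 2.3 MHz.
2.3 MHz ≤ fs/2 = 11.95 MHz, appears at 2.3 MHz.
25.8 MHz mod fs = 1.9 MHz.
1.9 MHz ≤ fs/2 = 11.95 MHz, appears at 1.9 MHz.
36 MHz mod fs = 12.1 MHz.
12.1 MHz > fs/2 = 11.95 MHz, folds to fs − 12.1 MHz = 11.8 MHz.
64.3 MHz mod fs = 16.5 MHz.
16.5 MHz > fs/2 = 11.95 MHz, folds to fs − 16.5 MHz = 7.4 MHz.
Distinct values: {1.9 MHz, 2.3 MHz, 4.4 MHz, 7.4 MHz, 11.8 MHz} → 5.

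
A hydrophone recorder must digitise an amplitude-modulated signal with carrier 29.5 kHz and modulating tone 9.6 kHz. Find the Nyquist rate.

78.2 kHz

AM sidebands sit at fc ± fm = 19.9 kHz and 39.1 kHz.
Highest-frequency component: 39.1 kHz.
Nyquist rate = 2 × 39.1 kHz = 78.2 kHz.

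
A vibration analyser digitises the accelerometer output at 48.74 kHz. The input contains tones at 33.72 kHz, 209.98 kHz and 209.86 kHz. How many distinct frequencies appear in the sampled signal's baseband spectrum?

fs/2 = 24.37 kHz.
33.72 kHz > fs/2 = 24.37 kHz, folds to fs − 33.72 kHz = 15.02 kHz.
209.98 kHz mod fs = 15.02 kHz.
15.02 kHz ≤ fs/2 = 24.37 kHz, appears at 15.02 kHz.
209.86 kHz mod fs = 14.9 kHz.
14.9 kHz ≤ fs/2 = 24.37 kHz, appears at 14.9 kHz.
Distinct values: {14.9 kHz, 15.02 kHz} → 2.

2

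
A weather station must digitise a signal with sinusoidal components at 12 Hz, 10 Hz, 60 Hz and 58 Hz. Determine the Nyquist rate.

Highest-frequency component: 60 Hz.
Nyquist rate = 2 × 60 Hz = 120 Hz.

120 Hz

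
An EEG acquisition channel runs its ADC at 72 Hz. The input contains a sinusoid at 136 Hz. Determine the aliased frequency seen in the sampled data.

8 Hz

136 Hz mod fs = 64 Hz.
64 Hz > fs/2 = 36 Hz, folds to fs − 64 Hz = 8 Hz.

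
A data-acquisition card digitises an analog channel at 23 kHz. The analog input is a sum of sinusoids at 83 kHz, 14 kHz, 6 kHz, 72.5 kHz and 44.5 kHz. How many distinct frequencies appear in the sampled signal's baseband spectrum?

4

fs/2 = 11.5 kHz.
83 kHz mod fs = 14 kHz.
14 kHz > fs/2 = 11.5 kHz, folds to fs − 14 kHz = 9 kHz.
14 kHz > fs/2 = 11.5 kHz, folds to fs − 14 kHz = 9 kHz.
6 kHz ≤ fs/2 = 11.5 kHz, passes unchanged.
72.5 kHz mod fs = 3.5 kHz.
3.5 kHz ≤ fs/2 = 11.5 kHz, appears at 3.5 kHz.
44.5 kHz mod fs = 21.5 kHz.
21.5 kHz > fs/2 = 11.5 kHz, folds to fs − 21.5 kHz = 1.5 kHz.
Distinct values: {1.5 kHz, 3.5 kHz, 6 kHz, 9 kHz} → 4.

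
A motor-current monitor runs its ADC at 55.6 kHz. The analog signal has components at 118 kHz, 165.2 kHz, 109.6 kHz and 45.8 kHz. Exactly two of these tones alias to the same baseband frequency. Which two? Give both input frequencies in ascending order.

109.6 kHz, 165.2 kHz

fs/2 = 27.8 kHz.
118 kHz mod fs = 6.8 kHz.
6.8 kHz ≤ fs/2 = 27.8 kHz, appears at 6.8 kHz.
165.2 kHz mod fs = 54 kHz.
54 kHz > fs/2 = 27.8 kHz, folds to fs − 54 kHz = 1.6 kHz.
109.6 kHz mod fs = 54 kHz.
54 kHz > fs/2 = 27.8 kHz, folds to fs − 54 kHz = 1.6 kHz.
45.8 kHz > fs/2 = 27.8 kHz, folds to fs − 45.8 kHz = 9.8 kHz.
109.6 kHz and 165.2 kHz both map to 1.6 kHz.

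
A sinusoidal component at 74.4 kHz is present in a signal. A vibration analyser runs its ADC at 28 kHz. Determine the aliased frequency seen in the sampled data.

9.6 kHz

74.4 kHz mod fs = 18.4 kHz.
18.4 kHz > fs/2 = 14 kHz, folds to fs − 18.4 kHz = 9.6 kHz.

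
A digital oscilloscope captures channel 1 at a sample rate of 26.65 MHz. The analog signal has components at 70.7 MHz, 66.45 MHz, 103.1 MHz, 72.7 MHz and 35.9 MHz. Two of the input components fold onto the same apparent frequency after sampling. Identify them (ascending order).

35.9 MHz, 70.7 MHz

fs/2 = 13.325 MHz.
70.7 MHz mod fs = 17.4 MHz.
17.4 MHz > fs/2 = 13.325 MHz, folds to fs − 17.4 MHz = 9.25 MHz.
66.45 MHz mod fs = 13.15 MHz.
13.15 MHz ≤ fs/2 = 13.325 MHz, appears at 13.15 MHz.
103.1 MHz mod fs = 23.15 MHz.
23.15 MHz > fs/2 = 13.325 MHz, folds to fs − 23.15 MHz = 3.5 MHz.
72.7 MHz mod fs = 19.4 MHz.
19.4 MHz > fs/2 = 13.325 MHz, folds to fs − 19.4 MHz = 7.25 MHz.
35.9 MHz mod fs = 9.25 MHz.
9.25 MHz ≤ fs/2 = 13.325 MHz, appears at 9.25 MHz.
35.9 MHz and 70.7 MHz both map to 9.25 MHz.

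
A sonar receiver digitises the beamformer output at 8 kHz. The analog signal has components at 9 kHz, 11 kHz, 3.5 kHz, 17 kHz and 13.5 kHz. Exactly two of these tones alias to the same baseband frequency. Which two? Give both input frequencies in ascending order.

fs/2 = 4 kHz.
9 kHz mod fs = 1 kHz.
1 kHz ≤ fs/2 = 4 kHz, appears at 1 kHz.
11 kHz mod fs = 3 kHz.
3 kHz ≤ fs/2 = 4 kHz, appears at 3 kHz.
3.5 kHz ≤ fs/2 = 4 kHz, passes unchanged.
17 kHz mod fs = 1 kHz.
1 kHz ≤ fs/2 = 4 kHz, appears at 1 kHz.
13.5 kHz mod fs = 5.5 kHz.
5.5 kHz > fs/2 = 4 kHz, folds to fs − 5.5 kHz = 2.5 kHz.
9 kHz and 17 kHz both map to 1 kHz.

9 kHz, 17 kHz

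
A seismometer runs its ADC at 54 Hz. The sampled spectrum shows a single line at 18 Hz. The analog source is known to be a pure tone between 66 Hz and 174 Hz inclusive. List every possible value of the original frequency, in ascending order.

72 Hz, 90 Hz, 126 Hz, 144 Hz

Frequencies that alias to 18 Hz are k·fs ± 18 Hz for integer k ≥ 0.
k=0: 18 Hz.
k=1: 36 Hz, 72 Hz.
k=2: 90 Hz, 126 Hz.
k=3: 144 Hz, 180 Hz.
k=4: 198 Hz, 234 Hz.
Within [66 Hz, 174 Hz]: 72 Hz, 90 Hz, 126 Hz, 144 Hz.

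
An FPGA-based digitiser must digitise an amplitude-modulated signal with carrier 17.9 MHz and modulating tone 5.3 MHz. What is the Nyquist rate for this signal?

46.4 MHz

AM sidebands sit at fc ± fm = 12.6 MHz and 23.2 MHz.
Highest-frequency component: 23.2 MHz.
Nyquist rate = 2 × 23.2 MHz = 46.4 MHz.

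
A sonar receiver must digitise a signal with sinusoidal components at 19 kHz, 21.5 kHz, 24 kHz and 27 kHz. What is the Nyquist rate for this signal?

Highest-frequency component: 27 kHz.
Nyquist rate = 2 × 27 kHz = 54 kHz.

54 kHz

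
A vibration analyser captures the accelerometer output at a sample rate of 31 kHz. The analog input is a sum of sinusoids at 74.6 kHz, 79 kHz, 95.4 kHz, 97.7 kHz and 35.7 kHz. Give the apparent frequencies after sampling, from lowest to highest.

fs/2 = 15.5 kHz.
74.6 kHz mod fs = 12.6 kHz.
12.6 kHz ≤ fs/2 = 15.5 kHz, appears at 12.6 kHz.
79 kHz mod fs = 17 kHz.
17 kHz > fs/2 = 15.5 kHz, folds to fs − 17 kHz = 14 kHz.
95.4 kHz mod fs = 2.4 kHz.
2.4 kHz ≤ fs/2 = 15.5 kHz, appears at 2.4 kHz.
97.7 kHz mod fs = 4.7 kHz.
4.7 kHz ≤ fs/2 = 15.5 kHz, appears at 4.7 kHz.
35.7 kHz mod fs = 4.7 kHz.
4.7 kHz ≤ fs/2 = 15.5 kHz, appears at 4.7 kHz.
Distinct values: {2.4 kHz, 4.7 kHz, 12.6 kHz, 14 kHz}.

2.4 kHz, 4.7 kHz, 12.6 kHz, 14 kHz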